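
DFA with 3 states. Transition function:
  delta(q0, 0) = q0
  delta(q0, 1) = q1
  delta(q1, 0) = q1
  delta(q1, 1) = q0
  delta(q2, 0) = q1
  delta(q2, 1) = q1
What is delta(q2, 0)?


Looking up transition function:
delta(q2, 0) in the table
Row: q2, Column: 0
Result: q1

q1


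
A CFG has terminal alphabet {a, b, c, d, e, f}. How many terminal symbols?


Terminal symbols: a, b, c, d, e, f
Counting each: a (#1), b (#2), c (#3), d (#4), e (#5), f (#6)
Total = 6

6


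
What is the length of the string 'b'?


String: 'b'
Counting characters:
  'b' appears 1 time(s)
Total length = 0 + 1 = 1

1


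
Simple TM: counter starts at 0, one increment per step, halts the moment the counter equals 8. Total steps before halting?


Counter starts at 0. Counting sequence:
  Step 1: counter = 1
  Step 2: counter = 2
  Step 3: counter = 3
  Step 4: counter = 4
  Step 5: counter = 5
  Step 6: counter = 6
  Step 7: counter = 7
  Step 8: counter = 8
Counter reached 8 -> halt
Total steps = 8

8


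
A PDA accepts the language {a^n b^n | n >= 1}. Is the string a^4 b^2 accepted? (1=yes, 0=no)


Language requires equal numbers of a's and b's
PDA pushes for each 'a', pops for each 'b'
Number of a's = 4
Number of b's = 2
4 != 2 -> Reject

0


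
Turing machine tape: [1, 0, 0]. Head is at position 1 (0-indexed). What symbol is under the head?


Tape: [1, 0, 0]
Positions: 0 1 2
Values:    1 0 0
Head at position 1
tape[1] = 0

0


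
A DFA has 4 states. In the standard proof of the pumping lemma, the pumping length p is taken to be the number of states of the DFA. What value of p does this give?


Pumping lemma for regular languages (standard proof):
Take p = |Q|, the number of DFA states.
Any string of length >= |Q| passes through |Q|+1 states while reading its first |Q| symbols,
so by pigeonhole some state repeats, giving the loop that can be pumped.
Here |Q| = 4
Therefore the proof uses p = 4

4


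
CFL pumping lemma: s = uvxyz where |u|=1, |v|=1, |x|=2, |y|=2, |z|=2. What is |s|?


|s| = |u| + |v| + |x| + |y| + |z|
= 1 + 1 + 2 + 2 + 2
= 2 + 2 + 4
= 4 + 4
= 8

8


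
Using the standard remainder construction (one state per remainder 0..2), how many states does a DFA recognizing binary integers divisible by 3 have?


Divisibility by 3 is tracked via the remainder mod 3: 0, 1, ..., 2
The construction assigns one state to each remainder
Number of remainders = 3

3


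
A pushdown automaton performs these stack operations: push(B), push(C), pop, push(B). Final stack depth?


Tracing stack operations:
  push(B) -> stack = [B], depth=1
  push(C) -> stack = [B,C], depth=2
  pop -> removed C, stack = [B], depth=1
  push(B) -> stack = [B,B], depth=2
Final depth = 2

2


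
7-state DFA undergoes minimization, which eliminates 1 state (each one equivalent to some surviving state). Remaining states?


Original DFA: 7 states
Redundant states removed: 1
Minimized states = original - removed
= 7 - 1
= 6

6


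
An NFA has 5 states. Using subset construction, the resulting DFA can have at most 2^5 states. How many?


NFA has 5 states
Subset construction: each DFA state = subset of NFA states
Maximum subsets = 2^5
2^5 = 32

32


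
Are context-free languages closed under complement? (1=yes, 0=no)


CFL closure properties:
  Closed under: union, concatenation, Kleene star
  NOT closed under: intersection, complement
Operation 'complement' is in not-closed list -> No (not closed)

0


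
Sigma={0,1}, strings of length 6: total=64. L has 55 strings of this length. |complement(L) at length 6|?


Alphabet: {0,1}
String length: 6
Total strings of length 6 = 2^6 = 64
Strings in L = 55
Complement = total - |L|
= 64 - 55
= 9

9


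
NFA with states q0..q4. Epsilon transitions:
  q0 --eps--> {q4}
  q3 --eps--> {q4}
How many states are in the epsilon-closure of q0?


Starting from q0
Initialize closure = {q0}
Follow epsilon from q0 -> add q4
Final closure: {q0, q4}
Size = 2

2


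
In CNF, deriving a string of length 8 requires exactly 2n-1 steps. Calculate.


Chomsky Normal Form derivation:
String length n = 8
Each step either:
  - Splits a nonterminal into two (n-1 such steps)
  - Converts a nonterminal to terminal (n such steps)
Total = (n-1) + n = 2n - 1
= 2(8) - 1
= 16 - 1
= 15

15


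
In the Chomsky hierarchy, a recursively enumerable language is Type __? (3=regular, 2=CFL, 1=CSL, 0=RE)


Chomsky hierarchy levels:
  Type 3: Regular (DFA/NFA/regex)
  Type 2: Context-free (PDA)
  Type 1: Context-sensitive
  Type 0: Recursively enumerable (TM)
'recursively enumerable' corresponds to Type 0

0


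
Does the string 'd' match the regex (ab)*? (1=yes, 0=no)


Pattern: (ab)*
String: 'd'
Pattern requires: zero or more repetitions of 'ab'
Length 1 is odd -> cannot be (ab)* -> no match
Result: 0

0


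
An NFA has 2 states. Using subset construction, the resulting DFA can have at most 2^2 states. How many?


NFA has 2 states
Subset construction: each DFA state = subset of NFA states
Maximum subsets = 2^2
2^2 = 4

4


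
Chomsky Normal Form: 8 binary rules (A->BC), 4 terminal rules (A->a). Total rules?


CNF allows two rule forms:
  A -> BC (binary): 8 rules
  A -> a (terminal): 4 rules
Total = 8 + 4 = 12

12


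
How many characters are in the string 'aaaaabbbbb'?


String: 'aaaaabbbbb'
Counting characters:
  'a' appears 5 time(s)
  'b' appears 5 time(s)
Total length = 5 + 5 = 10

10


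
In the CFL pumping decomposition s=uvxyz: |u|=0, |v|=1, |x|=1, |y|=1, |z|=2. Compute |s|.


|s| = |u| + |v| + |x| + |y| + |z|
= 0 + 1 + 1 + 1 + 2
= 1 + 1 + 3
= 2 + 3
= 5

5


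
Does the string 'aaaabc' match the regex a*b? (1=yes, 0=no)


Pattern: a*b
String: 'aaaabc'
Pattern requires: zero or more 'a's followed by exactly one 'b'
Found 4 leading 'a's
Remaining: 'bc'
Remaining is not 'b' -> no match
Result: 0

0


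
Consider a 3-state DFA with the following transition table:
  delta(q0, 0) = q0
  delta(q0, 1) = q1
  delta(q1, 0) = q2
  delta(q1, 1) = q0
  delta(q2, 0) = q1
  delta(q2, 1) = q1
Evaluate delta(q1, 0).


Looking up transition function:
delta(q1, 0) in the table
Row: q1, Column: 0
Result: q2

q2


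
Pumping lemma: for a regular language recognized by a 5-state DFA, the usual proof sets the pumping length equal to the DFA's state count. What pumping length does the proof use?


Pumping lemma for regular languages (standard proof):
Take p = |Q|, the number of DFA states.
Any string of length >= |Q| passes through |Q|+1 states while reading its first |Q| symbols,
so by pigeonhole some state repeats, giving the loop that can be pumped.
Here |Q| = 5
Therefore the proof uses p = 5

5


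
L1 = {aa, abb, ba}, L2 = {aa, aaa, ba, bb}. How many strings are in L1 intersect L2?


L1 = {aa, abb, ba}
L2 = {aa, aaa, ba, bb}
Checking each string in L1 against L2:
  'aa': in L2? Yes
  'abb': in L2? No
  'ba': in L2? Yes
Intersection = {aa, ba}
|L1 ∩ L2| = 2

2


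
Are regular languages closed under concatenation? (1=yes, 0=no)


Regular languages are closed under all standard operations:
- Union: Yes (product construction)
- Intersection: Yes (product construction)
- Complement: Yes (swap accept/reject)
- Concatenation: Yes (NFA construction)
Operation: concatenation -> Closed

1


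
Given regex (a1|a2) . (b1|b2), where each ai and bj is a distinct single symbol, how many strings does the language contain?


First group: 2 alternatives
Second group: 2 alternatives
Concatenation: each choice from group 1 pairs with each from group 2
Total = 2 x 2 = 4

4


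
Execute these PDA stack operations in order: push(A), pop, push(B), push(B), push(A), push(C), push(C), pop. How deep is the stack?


Tracing stack operations:
  push(A) -> stack = [A], depth=1
  pop -> removed A, stack = [], depth=0
  push(B) -> stack = [B], depth=1
  push(B) -> stack = [B,B], depth=2
  push(A) -> stack = [B,B,A], depth=3
  push(C) -> stack = [B,B,A,C], depth=4
  push(C) -> stack = [B,B,A,C,C], depth=5
  pop -> removed C, stack = [B,B,A,C], depth=4
Final depth = 4

4


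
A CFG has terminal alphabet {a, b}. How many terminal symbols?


Terminal symbols: a, b
Counting each: a (#1), b (#2)
Total = 2

2


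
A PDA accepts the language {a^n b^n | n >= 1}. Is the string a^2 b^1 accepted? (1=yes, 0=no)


Language requires equal numbers of a's and b's
PDA pushes for each 'a', pops for each 'b'
Number of a's = 2
Number of b's = 1
2 != 1 -> Reject

0


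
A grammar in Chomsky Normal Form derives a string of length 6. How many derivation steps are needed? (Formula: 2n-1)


Chomsky Normal Form derivation:
String length n = 6
Each step either:
  - Splits a nonterminal into two (n-1 such steps)
  - Converts a nonterminal to terminal (n such steps)
Total = (n-1) + n = 2n - 1
= 2(6) - 1
= 12 - 1
= 11

11


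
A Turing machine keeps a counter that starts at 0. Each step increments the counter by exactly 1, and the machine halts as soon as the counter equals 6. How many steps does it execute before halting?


Counter starts at 0. Counting sequence:
  Step 1: counter = 1
  Step 2: counter = 2
  Step 3: counter = 3
  Step 4: counter = 4
  Step 5: counter = 5
  Step 6: counter = 6
Counter reached 6 -> halt
Total steps = 6

6


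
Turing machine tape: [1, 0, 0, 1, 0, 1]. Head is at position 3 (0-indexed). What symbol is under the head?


Tape: [1, 0, 0, 1, 0, 1]
Positions: 0 1 2 3 4 5
Values:    1 0 0 1 0 1
Head at position 3
tape[3] = 1

1


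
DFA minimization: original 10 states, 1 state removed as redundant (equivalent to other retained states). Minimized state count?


Original DFA: 10 states
Redundant states removed: 1
Minimized states = original - removed
= 10 - 1
= 9

9


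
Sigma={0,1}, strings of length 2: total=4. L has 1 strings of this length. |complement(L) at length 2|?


Alphabet: {0,1}
String length: 2
Total strings of length 2 = 2^2 = 4
Strings in L = 1
Complement = total - |L|
= 4 - 1
= 3

3


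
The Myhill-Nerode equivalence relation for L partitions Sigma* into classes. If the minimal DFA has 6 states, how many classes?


Myhill-Nerode theorem:
Number of equivalence classes = number of states in minimal DFA
Minimal DFA states = 6
Therefore equivalence classes = 6

6


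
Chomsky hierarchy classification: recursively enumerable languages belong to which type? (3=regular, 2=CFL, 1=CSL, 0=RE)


Chomsky hierarchy levels:
  Type 3: Regular (DFA/NFA/regex)
  Type 2: Context-free (PDA)
  Type 1: Context-sensitive
  Type 0: Recursively enumerable (TM)
'recursively enumerable' corresponds to Type 0

0


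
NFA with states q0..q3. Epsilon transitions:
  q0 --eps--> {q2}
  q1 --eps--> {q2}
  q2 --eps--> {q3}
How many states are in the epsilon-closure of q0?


Starting from q0
Initialize closure = {q0}
Follow epsilon from q0 -> add q2
Follow epsilon from q2 -> add q3
Final closure: {q0, q2, q3}
Size = 3

3


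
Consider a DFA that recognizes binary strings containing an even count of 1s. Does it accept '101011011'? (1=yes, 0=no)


DFA has 2 states: q_even (start, accept=yes) and q_odd
Processing string '101011011' character by character:
  Position 0: read '1', 1-count=1 -> q_odd
  Position 1: read '0', 1-count=1 -> q_odd (no change)
  Position 2: read '1', 1-count=2 -> q_even
  Position 3: read '0', 1-count=2 -> q_even (no change)
  Position 4: read '1', 1-count=3 -> q_odd
  Position 5: read '1', 1-count=4 -> q_even
  Position 6: read '0', 1-count=4 -> q_even (no change)
  Position 7: read '1', 1-count=5 -> q_odd
  Position 8: read '1', 1-count=6 -> q_even
Final state: q_even, total 1s = 6 (even); the DFA requires an even count -> accept

1


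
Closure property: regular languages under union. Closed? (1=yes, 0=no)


Regular languages are closed under:
- Union (DFA product construction)
- Intersection (DFA product construction)
- Complement (swap accept/reject states)
- Concatenation (NFA construction)
- Kleene star (NFA construction)
union is in this list
Therefore: closed

1


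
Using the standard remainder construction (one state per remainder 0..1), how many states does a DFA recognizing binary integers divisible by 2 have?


Divisibility by 2 is tracked via the remainder mod 2: 0, 1, ..., 1
The construction assigns one state to each remainder
Number of remainders = 2

2


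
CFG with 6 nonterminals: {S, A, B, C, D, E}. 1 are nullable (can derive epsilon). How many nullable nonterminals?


Nonterminals: {S, A, B, C, D, E}
A nonterminal is nullable if it can derive epsilon
Counting nullable nonterminals: 1
Total nullable = 1

1


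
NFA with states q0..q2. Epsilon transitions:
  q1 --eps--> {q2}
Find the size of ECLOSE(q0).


Starting from q0
Initialize closure = {q0}
q0 has no outgoing epsilon transitions -> nothing to add
Final closure: {q0}
Size = 1

1


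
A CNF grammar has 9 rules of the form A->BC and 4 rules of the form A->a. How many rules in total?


CNF allows two rule forms:
  A -> BC (binary): 9 rules
  A -> a (terminal): 4 rules
Total = 9 + 4 = 13

13


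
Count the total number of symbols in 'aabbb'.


String: 'aabbb'
Counting characters:
  'a' appears 2 time(s)
  'b' appears 3 time(s)
Total length = 2 + 3 = 5

5


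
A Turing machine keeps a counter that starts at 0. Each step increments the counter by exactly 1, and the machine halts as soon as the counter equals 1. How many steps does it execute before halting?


Counter starts at 0. Counting sequence:
  Step 1: counter = 1
Counter reached 1 -> halt
Total steps = 1

1


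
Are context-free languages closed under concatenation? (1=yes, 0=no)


CFL closure properties:
  Closed under: union, concatenation, Kleene star
  NOT closed under: intersection, complement
Operation 'concatenation' is in closed list -> Yes (closed)

1


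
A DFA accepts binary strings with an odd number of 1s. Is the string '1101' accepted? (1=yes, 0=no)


DFA has 2 states: q_even (start, accept=no) and q_odd
Processing string '1101' character by character:
  Position 0: read '1', 1-count=1 -> q_odd
  Position 1: read '1', 1-count=2 -> q_even
  Position 2: read '0', 1-count=2 -> q_even (no change)
  Position 3: read '1', 1-count=3 -> q_odd
Final state: q_odd, total 1s = 3 (odd); the DFA requires an odd count -> accept

1


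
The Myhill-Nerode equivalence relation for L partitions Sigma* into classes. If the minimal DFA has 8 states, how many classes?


Myhill-Nerode theorem:
Number of equivalence classes = number of states in minimal DFA
Minimal DFA states = 8
Therefore equivalence classes = 8

8


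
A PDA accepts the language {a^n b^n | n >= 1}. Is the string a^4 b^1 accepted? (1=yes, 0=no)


Language requires equal numbers of a's and b's
PDA pushes for each 'a', pops for each 'b'
Number of a's = 4
Number of b's = 1
4 != 1 -> Reject

0


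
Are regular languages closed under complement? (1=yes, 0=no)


Regular languages are closed under:
- Union (DFA product construction)
- Intersection (DFA product construction)
- Complement (swap accept/reject states)
- Concatenation (NFA construction)
- Kleene star (NFA construction)
complement is in this list
Therefore: closed

1


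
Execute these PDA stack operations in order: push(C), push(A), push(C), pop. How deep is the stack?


Tracing stack operations:
  push(C) -> stack = [C], depth=1
  push(A) -> stack = [C,A], depth=2
  push(C) -> stack = [C,A,C], depth=3
  pop -> removed C, stack = [C,A], depth=2
Final depth = 2

2


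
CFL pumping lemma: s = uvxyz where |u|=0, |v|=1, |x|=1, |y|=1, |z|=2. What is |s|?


|s| = |u| + |v| + |x| + |y| + |z|
= 0 + 1 + 1 + 1 + 2
= 1 + 1 + 3
= 2 + 3
= 5

5


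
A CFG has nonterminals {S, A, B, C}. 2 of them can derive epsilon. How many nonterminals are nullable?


Nonterminals: {S, A, B, C}
A nonterminal is nullable if it can derive epsilon
Counting nullable nonterminals: 2
Total nullable = 2

2


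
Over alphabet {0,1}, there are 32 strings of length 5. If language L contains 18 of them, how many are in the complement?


Alphabet: {0,1}
String length: 5
Total strings of length 5 = 2^5 = 32
Strings in L = 18
Complement = total - |L|
= 32 - 18
= 14

14


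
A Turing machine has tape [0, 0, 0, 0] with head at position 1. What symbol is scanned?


Tape: [0, 0, 0, 0]
Positions: 0 1 2 3
Values:    0 0 0 0
Head at position 1
tape[1] = 0

0


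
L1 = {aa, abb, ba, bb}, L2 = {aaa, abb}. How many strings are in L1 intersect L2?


L1 = {aa, abb, ba, bb}
L2 = {aaa, abb}
Checking each string in L1 against L2:
  'aa': in L2? No
  'abb': in L2? Yes
  'ba': in L2? No
  'bb': in L2? No
Intersection = {abb}
|L1 ∩ L2| = 1

1


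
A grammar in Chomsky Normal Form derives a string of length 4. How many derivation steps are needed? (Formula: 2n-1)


Chomsky Normal Form derivation:
String length n = 4
Each step either:
  - Splits a nonterminal into two (n-1 such steps)
  - Converts a nonterminal to terminal (n such steps)
Total = (n-1) + n = 2n - 1
= 2(4) - 1
= 8 - 1
= 7

7


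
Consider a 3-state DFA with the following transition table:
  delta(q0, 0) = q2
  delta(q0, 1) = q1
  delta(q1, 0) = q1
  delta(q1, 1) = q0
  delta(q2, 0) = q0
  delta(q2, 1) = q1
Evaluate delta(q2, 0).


Looking up transition function:
delta(q2, 0) in the table
Row: q2, Column: 0
Result: q0

q0


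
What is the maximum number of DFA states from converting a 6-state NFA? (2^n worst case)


NFA has 6 states
Subset construction: each DFA state = subset of NFA states
Maximum subsets = 2^6
2^6 = 64

64


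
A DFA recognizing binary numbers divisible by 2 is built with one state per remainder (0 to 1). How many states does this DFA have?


Divisibility by 2 is tracked via the remainder mod 2: 0, 1, ..., 1
The construction assigns one state to each remainder
Number of remainders = 2

2


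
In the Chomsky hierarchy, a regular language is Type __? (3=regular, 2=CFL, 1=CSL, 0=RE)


Chomsky hierarchy levels:
  Type 3: Regular (DFA/NFA/regex)
  Type 2: Context-free (PDA)
  Type 1: Context-sensitive
  Type 0: Recursively enumerable (TM)
'regular' corresponds to Type 3

3


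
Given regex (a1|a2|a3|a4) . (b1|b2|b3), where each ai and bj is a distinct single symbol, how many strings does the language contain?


First group: 4 alternatives
Second group: 3 alternatives
Concatenation: each choice from group 1 pairs with each from group 2
Total = 4 x 3 = 12

12


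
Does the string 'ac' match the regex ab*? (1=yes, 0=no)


Pattern: ab*
String: 'ac'
Pattern requires: exactly one 'a' followed by zero or more 'b's
First char is 'a' -> OK
Rest 'c': all b's? No
Result: 0

0


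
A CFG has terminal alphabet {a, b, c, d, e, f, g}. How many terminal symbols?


Terminal symbols: a, b, c, d, e, f, g
Counting each: a (#1), b (#2), c (#3), d (#4), e (#5), f (#6), g (#7)
Total = 7

7


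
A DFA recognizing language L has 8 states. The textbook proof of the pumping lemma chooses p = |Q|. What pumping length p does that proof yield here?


Pumping lemma for regular languages (standard proof):
Take p = |Q|, the number of DFA states.
Any string of length >= |Q| passes through |Q|+1 states while reading its first |Q| symbols,
so by pigeonhole some state repeats, giving the loop that can be pumped.
Here |Q| = 8
Therefore the proof uses p = 8

8


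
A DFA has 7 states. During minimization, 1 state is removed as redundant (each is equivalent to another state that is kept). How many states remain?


Original DFA: 7 states
Redundant states removed: 1
Minimized states = original - removed
= 7 - 1
= 6

6


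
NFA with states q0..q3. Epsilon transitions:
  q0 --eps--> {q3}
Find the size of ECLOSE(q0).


Starting from q0
Initialize closure = {q0}
Follow epsilon from q0 -> add q3
Final closure: {q0, q3}
Size = 2

2


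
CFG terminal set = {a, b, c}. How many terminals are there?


Terminal symbols: a, b, c
Counting each: a (#1), b (#2), c (#3)
Total = 3

3


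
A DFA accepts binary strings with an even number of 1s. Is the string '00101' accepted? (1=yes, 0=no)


DFA has 2 states: q_even (start, accept=yes) and q_odd
Processing string '00101' character by character:
  Position 0: read '0', 1-count=0 -> q_even (no change)
  Position 1: read '0', 1-count=0 -> q_even (no change)
  Position 2: read '1', 1-count=1 -> q_odd
  Position 3: read '0', 1-count=1 -> q_odd (no change)
  Position 4: read '1', 1-count=2 -> q_even
Final state: q_even, total 1s = 2 (even); the DFA requires an even count -> accept

1


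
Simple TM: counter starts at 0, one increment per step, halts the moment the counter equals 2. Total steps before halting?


Counter starts at 0. Counting sequence:
  Step 1: counter = 1
  Step 2: counter = 2
Counter reached 2 -> halt
Total steps = 2

2


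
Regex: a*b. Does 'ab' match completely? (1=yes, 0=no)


Pattern: a*b
String: 'ab'
Pattern requires: zero or more 'a's followed by exactly one 'b'
Found 1 leading 'a's
Remaining: 'b'
Remaining is exactly 'b' -> match
Result: 1

1


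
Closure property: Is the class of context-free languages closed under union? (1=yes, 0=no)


CFL closure properties:
  Closed under: union, concatenation, Kleene star
  NOT closed under: intersection, complement
Operation 'union' is in closed list -> Yes (closed)

1


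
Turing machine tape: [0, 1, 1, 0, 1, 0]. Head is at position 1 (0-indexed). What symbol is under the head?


Tape: [0, 1, 1, 0, 1, 0]
Positions: 0 1 2 3 4 5
Values:    0 1 1 0 1 0
Head at position 1
tape[1] = 1

1


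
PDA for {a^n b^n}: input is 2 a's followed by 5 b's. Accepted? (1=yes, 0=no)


Language requires equal numbers of a's and b's
PDA pushes for each 'a', pops for each 'b'
Number of a's = 2
Number of b's = 5
2 != 5 -> Reject

0


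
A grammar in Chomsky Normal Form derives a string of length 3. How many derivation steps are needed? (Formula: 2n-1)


Chomsky Normal Form derivation:
String length n = 3
Each step either:
  - Splits a nonterminal into two (n-1 such steps)
  - Converts a nonterminal to terminal (n such steps)
Total = (n-1) + n = 2n - 1
= 2(3) - 1
= 6 - 1
= 5

5


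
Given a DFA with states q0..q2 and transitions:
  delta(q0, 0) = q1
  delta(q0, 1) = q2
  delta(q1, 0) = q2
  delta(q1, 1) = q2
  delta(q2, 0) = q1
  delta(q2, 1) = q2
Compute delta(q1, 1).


Looking up transition function:
delta(q1, 1) in the table
Row: q1, Column: 1
Result: q2

q2


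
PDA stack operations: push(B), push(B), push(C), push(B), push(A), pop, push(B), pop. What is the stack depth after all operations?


Tracing stack operations:
  push(B) -> stack = [B], depth=1
  push(B) -> stack = [B,B], depth=2
  push(C) -> stack = [B,B,C], depth=3
  push(B) -> stack = [B,B,C,B], depth=4
  push(A) -> stack = [B,B,C,B,A], depth=5
  pop -> removed A, stack = [B,B,C,B], depth=4
  push(B) -> stack = [B,B,C,B,B], depth=5
  pop -> removed B, stack = [B,B,C,B], depth=4
Final depth = 4

4


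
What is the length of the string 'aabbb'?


String: 'aabbb'
Counting characters:
  'a' appears 2 time(s)
  'b' appears 3 time(s)
Total length = 2 + 3 = 5

5


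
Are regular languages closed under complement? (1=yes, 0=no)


Regular languages are closed under:
- Union (DFA product construction)
- Intersection (DFA product construction)
- Complement (swap accept/reject states)
- Concatenation (NFA construction)
- Kleene star (NFA construction)
complement is in this list
Therefore: closed

1


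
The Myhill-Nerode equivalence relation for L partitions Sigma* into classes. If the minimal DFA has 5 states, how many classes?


Myhill-Nerode theorem:
Number of equivalence classes = number of states in minimal DFA
Minimal DFA states = 5
Therefore equivalence classes = 5

5


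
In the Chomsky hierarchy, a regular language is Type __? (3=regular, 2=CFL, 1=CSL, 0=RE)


Chomsky hierarchy levels:
  Type 3: Regular (DFA/NFA/regex)
  Type 2: Context-free (PDA)
  Type 1: Context-sensitive
  Type 0: Recursively enumerable (TM)
'regular' corresponds to Type 3

3


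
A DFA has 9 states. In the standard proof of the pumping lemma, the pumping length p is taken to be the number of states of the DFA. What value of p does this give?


Pumping lemma for regular languages (standard proof):
Take p = |Q|, the number of DFA states.
Any string of length >= |Q| passes through |Q|+1 states while reading its first |Q| symbols,
so by pigeonhole some state repeats, giving the loop that can be pumped.
Here |Q| = 9
Therefore the proof uses p = 9

9


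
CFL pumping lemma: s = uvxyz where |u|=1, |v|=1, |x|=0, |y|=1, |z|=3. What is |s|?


|s| = |u| + |v| + |x| + |y| + |z|
= 1 + 1 + 0 + 1 + 3
= 2 + 0 + 4
= 2 + 4
= 6

6


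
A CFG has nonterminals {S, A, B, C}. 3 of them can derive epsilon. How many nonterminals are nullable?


Nonterminals: {S, A, B, C}
A nonterminal is nullable if it can derive epsilon
Counting nullable nonterminals: 3
Total nullable = 3

3


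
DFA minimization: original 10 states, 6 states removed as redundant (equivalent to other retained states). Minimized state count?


Original DFA: 10 states
Redundant states removed: 6
Minimized states = original - removed
= 10 - 6
= 4

4


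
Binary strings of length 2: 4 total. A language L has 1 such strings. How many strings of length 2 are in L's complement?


Alphabet: {0,1}
String length: 2
Total strings of length 2 = 2^2 = 4
Strings in L = 1
Complement = total - |L|
= 4 - 1
= 3

3


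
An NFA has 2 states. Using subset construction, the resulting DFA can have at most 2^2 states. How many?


NFA has 2 states
Subset construction: each DFA state = subset of NFA states
Maximum subsets = 2^2
2^2 = 4

4


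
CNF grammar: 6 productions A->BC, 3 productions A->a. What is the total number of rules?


CNF allows two rule forms:
  A -> BC (binary): 6 rules
  A -> a (terminal): 3 rules
Total = 6 + 3 = 9

9


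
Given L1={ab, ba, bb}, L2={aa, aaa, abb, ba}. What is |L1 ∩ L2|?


L1 = {ab, ba, bb}
L2 = {aa, aaa, abb, ba}
Checking each string in L1 against L2:
  'ab': in L2? No
  'ba': in L2? Yes
  'bb': in L2? No
Intersection = {ba}
|L1 ∩ L2| = 1

1


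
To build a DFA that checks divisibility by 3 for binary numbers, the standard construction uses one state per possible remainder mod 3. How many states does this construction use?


Divisibility by 3 is tracked via the remainder mod 3: 0, 1, ..., 2
The construction assigns one state to each remainder
Number of remainders = 3

3


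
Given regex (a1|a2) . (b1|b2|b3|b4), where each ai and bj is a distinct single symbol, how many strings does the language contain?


First group: 2 alternatives
Second group: 4 alternatives
Concatenation: each choice from group 1 pairs with each from group 2
Total = 2 x 4 = 8

8


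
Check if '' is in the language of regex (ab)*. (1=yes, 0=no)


Pattern: (ab)*
String: ''
Pattern requires: zero or more repetitions of 'ab'
Pairs: []
All pairs are 'ab'? Yes
Result: 1

1


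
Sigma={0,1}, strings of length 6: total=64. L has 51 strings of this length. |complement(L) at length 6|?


Alphabet: {0,1}
String length: 6
Total strings of length 6 = 2^6 = 64
Strings in L = 51
Complement = total - |L|
= 64 - 51
= 13

13


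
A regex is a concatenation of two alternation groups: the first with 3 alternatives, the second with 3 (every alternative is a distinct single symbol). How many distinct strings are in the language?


First group: 3 alternatives
Second group: 3 alternatives
Concatenation: each choice from group 1 pairs with each from group 2
Total = 3 x 3 = 9

9


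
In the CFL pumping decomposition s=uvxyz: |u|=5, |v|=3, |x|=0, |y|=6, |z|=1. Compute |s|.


|s| = |u| + |v| + |x| + |y| + |z|
= 5 + 3 + 0 + 6 + 1
= 8 + 0 + 7
= 8 + 7
= 15

15


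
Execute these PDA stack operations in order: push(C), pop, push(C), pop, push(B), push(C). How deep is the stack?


Tracing stack operations:
  push(C) -> stack = [C], depth=1
  pop -> removed C, stack = [], depth=0
  push(C) -> stack = [C], depth=1
  pop -> removed C, stack = [], depth=0
  push(B) -> stack = [B], depth=1
  push(C) -> stack = [B,C], depth=2
Final depth = 2

2


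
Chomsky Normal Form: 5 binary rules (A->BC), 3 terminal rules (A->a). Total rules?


CNF allows two rule forms:
  A -> BC (binary): 5 rules
  A -> a (terminal): 3 rules
Total = 5 + 3 = 8

8


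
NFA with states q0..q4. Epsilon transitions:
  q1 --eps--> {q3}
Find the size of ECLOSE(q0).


Starting from q0
Initialize closure = {q0}
q0 has no outgoing epsilon transitions -> nothing to add
Final closure: {q0}
Size = 1

1


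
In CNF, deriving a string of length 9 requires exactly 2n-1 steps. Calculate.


Chomsky Normal Form derivation:
String length n = 9
Each step either:
  - Splits a nonterminal into two (n-1 such steps)
  - Converts a nonterminal to terminal (n such steps)
Total = (n-1) + n = 2n - 1
= 2(9) - 1
= 18 - 1
= 17

17


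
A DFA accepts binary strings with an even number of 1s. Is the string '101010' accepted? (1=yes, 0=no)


DFA has 2 states: q_even (start, accept=yes) and q_odd
Processing string '101010' character by character:
  Position 0: read '1', 1-count=1 -> q_odd
  Position 1: read '0', 1-count=1 -> q_odd (no change)
  Position 2: read '1', 1-count=2 -> q_even
  Position 3: read '0', 1-count=2 -> q_even (no change)
  Position 4: read '1', 1-count=3 -> q_odd
  Position 5: read '0', 1-count=3 -> q_odd (no change)
Final state: q_odd, total 1s = 3 (odd); the DFA requires an even count -> reject

0


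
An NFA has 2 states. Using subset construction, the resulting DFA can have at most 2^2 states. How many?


NFA has 2 states
Subset construction: each DFA state = subset of NFA states
Maximum subsets = 2^2
2^2 = 4

4


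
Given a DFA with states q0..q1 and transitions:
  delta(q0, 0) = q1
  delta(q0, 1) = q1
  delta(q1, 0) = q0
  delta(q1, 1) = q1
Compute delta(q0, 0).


Looking up transition function:
delta(q0, 0) in the table
Row: q0, Column: 0
Result: q1

q1


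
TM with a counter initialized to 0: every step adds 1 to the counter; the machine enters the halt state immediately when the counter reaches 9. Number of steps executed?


Counter starts at 0. Counting sequence:
  Step 1: counter = 1
  Step 2: counter = 2
  Step 3: counter = 3
  Step 4: counter = 4
  Step 5: counter = 5
  Step 6: counter = 6
  ...
  Step 9: counter = 9
Counter reached 9 -> halt
Total steps = 9

9


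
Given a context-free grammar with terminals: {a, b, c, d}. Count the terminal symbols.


Terminal symbols: a, b, c, d
Counting each: a (#1), b (#2), c (#3), d (#4)
Total = 4

4


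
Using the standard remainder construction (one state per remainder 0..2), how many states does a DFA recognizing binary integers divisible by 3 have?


Divisibility by 3 is tracked via the remainder mod 3: 0, 1, ..., 2
The construction assigns one state to each remainder
Number of remainders = 3

3


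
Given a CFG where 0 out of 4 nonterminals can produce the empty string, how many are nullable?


Nonterminals: {S, A, B, C}
A nonterminal is nullable if it can derive epsilon
Counting nullable nonterminals: 0
Total nullable = 0

0


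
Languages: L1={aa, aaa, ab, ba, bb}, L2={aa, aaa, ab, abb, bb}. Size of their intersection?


L1 = {aa, aaa, ab, ba, bb}
L2 = {aa, aaa, ab, abb, bb}
Checking each string in L1 against L2:
  'aa': in L2? Yes
  'aaa': in L2? Yes
  'ab': in L2? Yes
  'ba': in L2? No
  'bb': in L2? Yes
Intersection = {aa, aaa, ab, bb}
|L1 ∩ L2| = 4

4


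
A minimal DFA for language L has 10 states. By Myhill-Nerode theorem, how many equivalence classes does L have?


Myhill-Nerode theorem:
Number of equivalence classes = number of states in minimal DFA
Minimal DFA states = 10
Therefore equivalence classes = 10

10


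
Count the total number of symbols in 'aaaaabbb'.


String: 'aaaaabbb'
Counting characters:
  'a' appears 5 time(s)
  'b' appears 3 time(s)
Total length = 5 + 3 = 8

8


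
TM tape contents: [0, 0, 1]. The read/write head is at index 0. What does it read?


Tape: [0, 0, 1]
Positions: 0 1 2
Values:    0 0 1
Head at position 0
tape[0] = 0

0


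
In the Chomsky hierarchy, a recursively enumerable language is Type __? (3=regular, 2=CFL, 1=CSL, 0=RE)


Chomsky hierarchy levels:
  Type 3: Regular (DFA/NFA/regex)
  Type 2: Context-free (PDA)
  Type 1: Context-sensitive
  Type 0: Recursively enumerable (TM)
'recursively enumerable' corresponds to Type 0

0


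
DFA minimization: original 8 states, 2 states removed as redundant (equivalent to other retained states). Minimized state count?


Original DFA: 8 states
Redundant states removed: 2
Minimized states = original - removed
= 8 - 2
= 6

6


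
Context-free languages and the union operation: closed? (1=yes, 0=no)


CFL closure properties:
  Closed under: union, concatenation, Kleene star
  NOT closed under: intersection, complement
Operation 'union' is in closed list -> Yes (closed)

1


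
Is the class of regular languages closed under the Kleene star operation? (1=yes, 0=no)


Regular languages are closed under:
- Union (DFA product construction)
- Intersection (DFA product construction)
- Complement (swap accept/reject states)
- Concatenation (NFA construction)
- Kleene star (NFA construction)
Kleene star is in this list
Therefore: closed

1


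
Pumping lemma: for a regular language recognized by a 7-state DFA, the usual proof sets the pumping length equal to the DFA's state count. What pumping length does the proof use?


Pumping lemma for regular languages (standard proof):
Take p = |Q|, the number of DFA states.
Any string of length >= |Q| passes through |Q|+1 states while reading its first |Q| symbols,
so by pigeonhole some state repeats, giving the loop that can be pumped.
Here |Q| = 7
Therefore the proof uses p = 7

7


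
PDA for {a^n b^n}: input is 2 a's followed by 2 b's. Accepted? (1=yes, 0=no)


Language requires equal numbers of a's and b's
PDA pushes for each 'a', pops for each 'b'
Number of a's = 2
Number of b's = 2
2 == 2 -> Accept

1


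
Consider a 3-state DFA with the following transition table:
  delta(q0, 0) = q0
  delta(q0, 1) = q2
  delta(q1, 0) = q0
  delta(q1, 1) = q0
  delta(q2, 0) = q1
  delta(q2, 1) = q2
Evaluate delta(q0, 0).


Looking up transition function:
delta(q0, 0) in the table
Row: q0, Column: 0
Result: q0

q0


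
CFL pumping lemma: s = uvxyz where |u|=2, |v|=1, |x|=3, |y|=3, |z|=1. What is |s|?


|s| = |u| + |v| + |x| + |y| + |z|
= 2 + 1 + 3 + 3 + 1
= 3 + 3 + 4
= 6 + 4
= 10

10


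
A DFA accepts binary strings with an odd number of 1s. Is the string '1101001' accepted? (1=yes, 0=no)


DFA has 2 states: q_even (start, accept=no) and q_odd
Processing string '1101001' character by character:
  Position 0: read '1', 1-count=1 -> q_odd
  Position 1: read '1', 1-count=2 -> q_even
  Position 2: read '0', 1-count=2 -> q_even (no change)
  Position 3: read '1', 1-count=3 -> q_odd
  Position 4: read '0', 1-count=3 -> q_odd (no change)
  Position 5: read '0', 1-count=3 -> q_odd (no change)
  Position 6: read '1', 1-count=4 -> q_even
Final state: q_even, total 1s = 4 (even); the DFA requires an odd count -> reject

0


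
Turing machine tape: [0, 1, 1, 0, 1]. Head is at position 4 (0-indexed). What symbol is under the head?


Tape: [0, 1, 1, 0, 1]
Positions: 0 1 2 3 4
Values:    0 1 1 0 1
Head at position 4
tape[4] = 1

1


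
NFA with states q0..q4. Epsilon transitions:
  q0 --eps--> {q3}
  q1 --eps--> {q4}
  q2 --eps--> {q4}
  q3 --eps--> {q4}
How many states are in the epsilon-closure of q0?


Starting from q0
Initialize closure = {q0}
Follow epsilon from q0 -> add q3
Follow epsilon from q3 -> add q4
Final closure: {q0, q3, q4}
Size = 3

3


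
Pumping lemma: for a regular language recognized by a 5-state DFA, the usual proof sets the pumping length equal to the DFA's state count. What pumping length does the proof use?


Pumping lemma for regular languages (standard proof):
Take p = |Q|, the number of DFA states.
Any string of length >= |Q| passes through |Q|+1 states while reading its first |Q| symbols,
so by pigeonhole some state repeats, giving the loop that can be pumped.
Here |Q| = 5
Therefore the proof uses p = 5

5


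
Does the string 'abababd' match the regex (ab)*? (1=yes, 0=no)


Pattern: (ab)*
String: 'abababd'
Pattern requires: zero or more repetitions of 'ab'
Length 7 is odd -> cannot be (ab)* -> no match
Result: 0

0


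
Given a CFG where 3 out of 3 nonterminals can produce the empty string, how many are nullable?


Nonterminals: {S, A, B}
A nonterminal is nullable if it can derive epsilon
Counting nullable nonterminals: 3
Total nullable = 3

3


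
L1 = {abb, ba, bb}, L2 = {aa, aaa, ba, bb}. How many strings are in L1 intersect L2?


L1 = {abb, ba, bb}
L2 = {aa, aaa, ba, bb}
Checking each string in L1 against L2:
  'abb': in L2? No
  'ba': in L2? Yes
  'bb': in L2? Yes
Intersection = {ba, bb}
|L1 ∩ L2| = 2

2


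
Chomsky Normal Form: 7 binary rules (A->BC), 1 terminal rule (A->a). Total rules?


CNF allows two rule forms:
  A -> BC (binary): 7 rules
  A -> a (terminal): 1 rule
Total = 7 + 1 = 8

8


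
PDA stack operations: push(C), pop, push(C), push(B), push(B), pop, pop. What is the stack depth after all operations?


Tracing stack operations:
  push(C) -> stack = [C], depth=1
  pop -> removed C, stack = [], depth=0
  push(C) -> stack = [C], depth=1
  push(B) -> stack = [C,B], depth=2
  push(B) -> stack = [C,B,B], depth=3
  pop -> removed B, stack = [C,B], depth=2
  pop -> removed B, stack = [C], depth=1
Final depth = 1

1


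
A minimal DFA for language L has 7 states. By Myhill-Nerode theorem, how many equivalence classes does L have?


Myhill-Nerode theorem:
Number of equivalence classes = number of states in minimal DFA
Minimal DFA states = 7
Therefore equivalence classes = 7

7


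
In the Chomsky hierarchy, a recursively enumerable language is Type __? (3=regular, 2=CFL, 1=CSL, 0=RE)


Chomsky hierarchy levels:
  Type 3: Regular (DFA/NFA/regex)
  Type 2: Context-free (PDA)
  Type 1: Context-sensitive
  Type 0: Recursively enumerable (TM)
'recursively enumerable' corresponds to Type 0

0


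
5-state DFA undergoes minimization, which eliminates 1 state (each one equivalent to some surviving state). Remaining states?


Original DFA: 5 states
Redundant states removed: 1
Minimized states = original - removed
= 5 - 1
= 4

4


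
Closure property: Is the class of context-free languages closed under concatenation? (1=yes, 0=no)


CFL closure properties:
  Closed under: union, concatenation, Kleene star
  NOT closed under: intersection, complement
Operation 'concatenation' is in closed list -> Yes (closed)

1


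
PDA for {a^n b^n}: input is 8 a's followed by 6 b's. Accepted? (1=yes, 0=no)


Language requires equal numbers of a's and b's
PDA pushes for each 'a', pops for each 'b'
Number of a's = 8
Number of b's = 6
8 != 6 -> Reject

0


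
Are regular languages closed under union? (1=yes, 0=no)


Regular languages are closed under:
- Union (DFA product construction)
- Intersection (DFA product construction)
- Complement (swap accept/reject states)
- Concatenation (NFA construction)
- Kleene star (NFA construction)
union is in this list
Therefore: closed

1


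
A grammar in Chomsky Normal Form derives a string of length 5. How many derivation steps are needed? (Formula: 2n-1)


Chomsky Normal Form derivation:
String length n = 5
Each step either:
  - Splits a nonterminal into two (n-1 such steps)
  - Converts a nonterminal to terminal (n such steps)
Total = (n-1) + n = 2n - 1
= 2(5) - 1
= 10 - 1
= 9

9


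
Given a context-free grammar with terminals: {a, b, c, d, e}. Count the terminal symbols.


Terminal symbols: a, b, c, d, e
Counting each: a (#1), b (#2), c (#3), d (#4), e (#5)
Total = 5

5


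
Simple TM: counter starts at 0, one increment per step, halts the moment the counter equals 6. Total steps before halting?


Counter starts at 0. Counting sequence:
  Step 1: counter = 1
  Step 2: counter = 2
  Step 3: counter = 3
  Step 4: counter = 4
  Step 5: counter = 5
  Step 6: counter = 6
Counter reached 6 -> halt
Total steps = 6

6
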